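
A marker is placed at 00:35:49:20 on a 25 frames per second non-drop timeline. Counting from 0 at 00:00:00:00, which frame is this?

53745

Total seconds to the label: (0 × 3600 + 35 × 60 + 49) = 2149.
Frame index = 2149 × 25 + 20 = 53745.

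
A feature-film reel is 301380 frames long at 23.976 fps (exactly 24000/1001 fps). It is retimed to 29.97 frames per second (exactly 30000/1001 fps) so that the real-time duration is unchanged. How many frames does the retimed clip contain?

Target frames = source frames × (target rate / source rate) = 301380 × (30000/1001)/(24000/1001) = 301380 × 5/4 = 376725.

376725 frames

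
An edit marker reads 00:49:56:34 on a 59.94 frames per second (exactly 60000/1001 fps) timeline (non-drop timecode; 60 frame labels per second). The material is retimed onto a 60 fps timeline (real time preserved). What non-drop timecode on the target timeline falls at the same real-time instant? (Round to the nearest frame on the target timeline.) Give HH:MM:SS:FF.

00:49:59:34

Source frame index: (0×3600 + 49×60 + 56) × 60 + 34 = 179794.
Real time: 179794 / (60000/1001) = 89986897/30000 s.
Target frame: (89986897/30000) × (60) = 89986897/500 ≈ 179973.794 → 179974.
At 60 labels/s: frame 179974 → 00:49:59:34.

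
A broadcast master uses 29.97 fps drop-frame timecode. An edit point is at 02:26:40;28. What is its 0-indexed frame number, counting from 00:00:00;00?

Complete 10-minute blocks: 14, each 17982 frames → 251748.
Remaining 6 whole minutes in the current block: 1800 + 5 × 1798 = 10790 frames.
Within the current minute: 40 × 30 + 28 − 2 = 1226 (labels ;00/;01 skipped at this minute). Total = 251748 + 10790 + 1226 = 263764.

263764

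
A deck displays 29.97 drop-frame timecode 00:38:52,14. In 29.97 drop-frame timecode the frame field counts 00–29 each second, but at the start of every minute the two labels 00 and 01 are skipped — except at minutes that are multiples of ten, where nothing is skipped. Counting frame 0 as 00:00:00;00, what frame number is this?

Complete 10-minute blocks: 3, each 17982 frames → 53946.
Remaining 8 whole minutes in the current block: 1800 + 7 × 1798 = 14386 frames.
Within the current minute: 52 × 30 + 14 − 2 = 1572 (labels ;00/;01 skipped at this minute). Total = 53946 + 14386 + 1572 = 69904.

69904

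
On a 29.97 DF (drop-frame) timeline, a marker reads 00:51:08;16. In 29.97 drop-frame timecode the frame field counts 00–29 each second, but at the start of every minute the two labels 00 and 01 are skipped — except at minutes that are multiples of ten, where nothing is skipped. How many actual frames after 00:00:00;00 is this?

Complete 10-minute blocks: 5, each 17982 frames → 89910.
Remaining 1 whole minute in the current block: 1800 + 0 × 1798 = 1800 frames.
Within the current minute: 8 × 30 + 16 − 2 = 254 (labels ;00/;01 skipped at this minute). Total = 89910 + 1800 + 254 = 91964.

91964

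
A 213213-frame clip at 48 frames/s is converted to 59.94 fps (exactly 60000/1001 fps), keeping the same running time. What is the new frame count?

Target frames = source frames × (target rate / source rate) = 213213 × (60000/1001)/(48) = 213213 × 1250/1001 = 266250.

266250 frames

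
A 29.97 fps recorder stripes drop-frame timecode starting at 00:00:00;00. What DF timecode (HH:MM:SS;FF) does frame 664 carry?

00:00:22;04

Each 10-minute DF block holds 10 × 60 × 30 − 9 × 2 = 17982 frames. 664 ÷ 17982 → 0 full blocks, remainder 664.
Within the partial block the first minute is 1800 frames and each further minute 1798, so 0 further minute boundaries passed. Total skipped labels = 18 × 0 + 2 × 0 = 0.
Non-drop label index = 664 + 0 = 664; at 30 labels/s that is 00:00:22:04, i.e. DF 00:00:22;04.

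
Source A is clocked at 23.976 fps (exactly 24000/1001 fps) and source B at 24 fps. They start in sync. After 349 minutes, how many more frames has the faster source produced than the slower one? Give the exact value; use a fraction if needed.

502560/1001 frames

349 min = 20940 s.
A emits 24000/1001 × 20940 = 502560000/1001 frames; B emits 24 × 20940 = 502560.
Difference = 502560/1001 frames (≈ 502.0579); B is ahead of A.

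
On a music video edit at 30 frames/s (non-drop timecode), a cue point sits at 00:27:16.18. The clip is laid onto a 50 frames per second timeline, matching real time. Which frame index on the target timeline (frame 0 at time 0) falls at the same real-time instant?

Source frame index: (0×3600 + 27×60 + 16) × 30 + 18 = 49098.
Real time: 49098 / (30) = 8183/5 s.
Target frame: (8183/5) × (50) = 81830.

frame 81830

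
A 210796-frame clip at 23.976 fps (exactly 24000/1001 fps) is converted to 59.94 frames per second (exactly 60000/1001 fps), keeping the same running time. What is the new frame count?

526990 frames

Target frames = source frames × (target rate / source rate) = 210796 × (60000/1001)/(24000/1001) = 210796 × 5/2 = 526990.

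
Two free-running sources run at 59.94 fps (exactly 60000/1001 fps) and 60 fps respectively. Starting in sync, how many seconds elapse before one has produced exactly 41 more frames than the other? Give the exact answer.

41041/60 seconds

The gap grows by |60 − 60000/1001| = 60/1001 frames per second.
Time for a 41-frame gap: 41 ÷ (60/1001) = 41041/60 s.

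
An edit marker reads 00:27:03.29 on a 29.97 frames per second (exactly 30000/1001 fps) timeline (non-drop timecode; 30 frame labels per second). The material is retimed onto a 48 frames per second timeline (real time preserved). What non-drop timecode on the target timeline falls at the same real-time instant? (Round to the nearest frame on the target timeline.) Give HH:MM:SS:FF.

Source frame index: (0×3600 + 27×60 + 3) × 30 + 29 = 48719.
Real time: 48719 / (30000/1001) = 48767719/30000 s.
Target frame: (48767719/30000) × (48) = 48767719/625 ≈ 78028.350 → 78028.
At 48 labels/s: frame 78028 → 00:27:05:28.

00:27:05:28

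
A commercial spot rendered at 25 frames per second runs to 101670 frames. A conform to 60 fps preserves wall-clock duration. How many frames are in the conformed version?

Target frames = source frames × (target rate / source rate) = 101670 × (60)/(25) = 101670 × 12/5 = 244008.

244008 frames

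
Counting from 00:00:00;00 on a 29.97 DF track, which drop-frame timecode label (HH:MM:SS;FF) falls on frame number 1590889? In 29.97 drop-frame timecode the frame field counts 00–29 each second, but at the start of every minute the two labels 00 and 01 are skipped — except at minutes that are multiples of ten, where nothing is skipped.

14:44:42;21

Ten DF minutes hold 17982 frames, so frame 1590889 lies in block 88 (frames 1582416–1600397) with 8473 frames into that block.
The block's first minute is 1800 frames and the rest 1798 each; 8473 frames reaches minute 4, so 88 × 18 + 4 × 2 = 1592 labels have been skipped so far.
Adding those back, label number 1590889 + 1592 = 1592481 at 30 labels/s is 53082 s + 21 f = 14 h 44 min 42 s frame 21, i.e. 14:44:42;21.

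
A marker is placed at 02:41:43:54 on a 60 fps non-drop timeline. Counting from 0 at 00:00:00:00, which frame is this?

Total seconds to the label: (2 × 3600 + 41 × 60 + 43) = 9703.
Frame index = 9703 × 60 + 54 = 582234.

frame 582234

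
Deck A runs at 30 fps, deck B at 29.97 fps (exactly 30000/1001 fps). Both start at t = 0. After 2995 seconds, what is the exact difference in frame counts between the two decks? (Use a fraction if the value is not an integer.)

A emits 30 × 2995 = 89850 frames; B emits 30000/1001 × 2995 = 89850000/1001.
Difference = 89850/1001 frames (≈ 89.7602); B is behind A.

89850/1001 frames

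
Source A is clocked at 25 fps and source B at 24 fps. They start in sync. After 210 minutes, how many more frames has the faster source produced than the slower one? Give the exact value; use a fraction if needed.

210 min = 12600 s.
A emits 25 × 12600 = 315000 frames; B emits 24 × 12600 = 302400.
Difference = 12600 frames; B is behind A.

12600 frames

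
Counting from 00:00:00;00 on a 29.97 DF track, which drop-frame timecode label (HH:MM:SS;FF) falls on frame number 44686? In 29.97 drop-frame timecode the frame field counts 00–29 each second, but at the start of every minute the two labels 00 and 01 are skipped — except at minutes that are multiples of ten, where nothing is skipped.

00:24:51;00

Ten DF minutes hold 17982 frames, so frame 44686 lies in block 2 (frames 35964–53945) with 8722 frames into that block.
The block's first minute is 1800 frames and the rest 1798 each; 8722 frames reaches minute 4, so 2 × 18 + 4 × 2 = 44 labels have been skipped so far.
Adding those back, label number 44686 + 44 = 44730 at 30 labels/s is 1491 s + 0 f = 0 h 24 min 51 s frame 0, i.e. 00:24:51;00.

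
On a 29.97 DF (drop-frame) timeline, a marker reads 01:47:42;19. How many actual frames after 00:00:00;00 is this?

Complete 10-minute blocks: 10, each 17982 frames → 179820.
Remaining 7 whole minutes in the current block: 1800 + 6 × 1798 = 12588 frames.
Within the current minute: 42 × 30 + 19 − 2 = 1277 (labels ;00/;01 skipped at this minute). Total = 179820 + 12588 + 1277 = 193685.

193685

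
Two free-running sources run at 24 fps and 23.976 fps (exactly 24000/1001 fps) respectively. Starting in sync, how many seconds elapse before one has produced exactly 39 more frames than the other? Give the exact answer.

1626.625 seconds

The gap grows by |24000/1001 − 24| = 24/1001 frames per second.
Time for a 39-frame gap: 39 ÷ (24/1001) = 1626.625 s.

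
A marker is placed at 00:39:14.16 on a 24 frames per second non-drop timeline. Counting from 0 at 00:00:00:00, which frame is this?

Total seconds to the label: (0 × 3600 + 39 × 60 + 14) = 2354.
Frame index = 2354 × 24 + 16 = 56512.

56512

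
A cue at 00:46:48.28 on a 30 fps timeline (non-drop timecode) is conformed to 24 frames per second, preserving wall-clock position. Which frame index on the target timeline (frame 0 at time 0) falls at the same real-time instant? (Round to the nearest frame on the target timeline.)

Source frame index: (0×3600 + 46×60 + 48) × 30 + 28 = 84268.
Real time: 84268 / (30) = 42134/15 s.
Target frame: (42134/15) × (24) = 337072/5 ≈ 67414.400 → 67414.

frame 67414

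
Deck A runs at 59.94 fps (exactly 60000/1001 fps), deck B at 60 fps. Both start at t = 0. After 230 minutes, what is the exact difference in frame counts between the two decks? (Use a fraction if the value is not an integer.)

828000/1001 frames

230 min = 13800 s.
A emits 60000/1001 × 13800 = 828000000/1001 frames; B emits 60 × 13800 = 828000.
Difference = 828000/1001 frames (≈ 827.1728); B is ahead of A.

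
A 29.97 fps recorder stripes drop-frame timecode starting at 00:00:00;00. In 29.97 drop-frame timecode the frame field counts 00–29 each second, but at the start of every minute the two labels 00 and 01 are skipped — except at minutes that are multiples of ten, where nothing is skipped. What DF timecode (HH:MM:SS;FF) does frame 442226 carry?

04:05:55;18

Ten DF minutes hold 17982 frames, so frame 442226 lies in block 24 (frames 431568–449549) with 10658 frames into that block.
The block's first minute is 1800 frames and the rest 1798 each; 10658 frames reaches minute 5, so 24 × 18 + 5 × 2 = 442 labels have been skipped so far.
Adding those back, label number 442226 + 442 = 442668 at 30 labels/s is 14755 s + 18 f = 4 h 5 min 55 s frame 18, i.e. 04:05:55;18.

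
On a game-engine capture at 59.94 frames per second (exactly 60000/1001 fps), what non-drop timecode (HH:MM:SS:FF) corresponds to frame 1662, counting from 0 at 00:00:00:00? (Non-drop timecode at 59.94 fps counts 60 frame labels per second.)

1662 ÷ 60 = 27 full seconds, remainder 42 frames.
27 s = 0 h 0 min 27 s.
Timecode: 00:00:27:42.

00:00:27:42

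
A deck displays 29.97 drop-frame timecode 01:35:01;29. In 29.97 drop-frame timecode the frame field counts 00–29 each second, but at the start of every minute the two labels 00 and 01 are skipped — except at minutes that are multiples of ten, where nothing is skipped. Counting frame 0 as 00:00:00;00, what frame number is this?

170887

Complete 10-minute blocks: 9, each 17982 frames → 161838.
Remaining 5 whole minutes in the current block: 1800 + 4 × 1798 = 8992 frames.
Within the current minute: 1 × 30 + 29 − 2 = 57 (labels ;00/;01 skipped at this minute). Total = 161838 + 8992 + 57 = 170887.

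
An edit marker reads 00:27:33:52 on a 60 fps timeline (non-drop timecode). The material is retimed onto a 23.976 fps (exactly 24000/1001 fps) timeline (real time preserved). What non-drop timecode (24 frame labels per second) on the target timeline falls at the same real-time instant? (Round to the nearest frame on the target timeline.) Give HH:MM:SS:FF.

Source frame index: (0×3600 + 27×60 + 33) × 60 + 52 = 99232.
Real time: 99232 / (60) = 24808/15 s.
Target frame: (24808/15) × (24000/1001) = 5670400/143 ≈ 39653.147 → 39653.
At 24 labels/s: frame 39653 → 00:27:32:05.

00:27:32:05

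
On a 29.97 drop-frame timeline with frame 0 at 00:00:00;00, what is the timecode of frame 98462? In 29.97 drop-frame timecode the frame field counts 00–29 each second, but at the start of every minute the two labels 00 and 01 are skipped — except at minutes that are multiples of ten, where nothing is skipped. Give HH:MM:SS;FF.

00:54:45;10

Ten DF minutes hold 17982 frames, so frame 98462 lies in block 5 (frames 89910–107891) with 8552 frames into that block.
The block's first minute is 1800 frames and the rest 1798 each; 8552 frames reaches minute 4, so 5 × 18 + 4 × 2 = 98 labels have been skipped so far.
Adding those back, label number 98462 + 98 = 98560 at 30 labels/s is 3285 s + 10 f = 0 h 54 min 45 s frame 10, i.e. 00:54:45;10.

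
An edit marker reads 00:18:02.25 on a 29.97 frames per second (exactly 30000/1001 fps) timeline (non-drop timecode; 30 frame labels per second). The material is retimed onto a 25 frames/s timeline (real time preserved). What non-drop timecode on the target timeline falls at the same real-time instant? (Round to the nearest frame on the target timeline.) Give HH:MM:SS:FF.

00:18:03:23

Source frame index: (0×3600 + 18×60 + 2) × 30 + 25 = 32485.
Real time: 32485 / (30000/1001) = 6503497/6000 s.
Target frame: (6503497/6000) × (25) = 6503497/240 ≈ 27097.904 → 27098.
At 25 labels/s: frame 27098 → 00:18:03:23.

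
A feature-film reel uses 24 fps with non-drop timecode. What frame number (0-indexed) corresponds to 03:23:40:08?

Total seconds to the label: (3 × 3600 + 23 × 60 + 40) = 12220.
Frame index = 12220 × 24 + 8 = 293288.

frame 293288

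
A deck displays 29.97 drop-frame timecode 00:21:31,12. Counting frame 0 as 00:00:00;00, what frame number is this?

38704

Complete 10-minute blocks: 2, each 17982 frames → 35964.
Remaining 1 whole minute in the current block: 1800 + 0 × 1798 = 1800 frames.
Within the current minute: 31 × 30 + 12 − 2 = 940 (labels ;00/;01 skipped at this minute). Total = 35964 + 1800 + 940 = 38704.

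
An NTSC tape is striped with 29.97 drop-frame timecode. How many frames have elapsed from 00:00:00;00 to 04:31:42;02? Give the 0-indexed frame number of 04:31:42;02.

Complete 10-minute blocks: 27, each 17982 frames → 485514.
Remaining 1 whole minute in the current block: 1800 + 0 × 1798 = 1800 frames.
Within the current minute: 42 × 30 + 2 − 2 = 1260 (labels ;00/;01 skipped at this minute). Total = 485514 + 1800 + 1260 = 488574.

488574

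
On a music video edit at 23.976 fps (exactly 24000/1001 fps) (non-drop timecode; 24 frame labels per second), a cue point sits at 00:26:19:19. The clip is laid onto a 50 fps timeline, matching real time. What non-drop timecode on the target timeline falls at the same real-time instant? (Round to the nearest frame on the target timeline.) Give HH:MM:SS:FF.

Source frame index: (0×3600 + 26×60 + 19) × 24 + 19 = 37915.
Real time: 37915 / (24000/1001) = 7590583/4800 s.
Target frame: (7590583/4800) × (50) = 7590583/96 ≈ 79068.573 → 79069.
At 50 labels/s: frame 79069 → 00:26:21:19.

00:26:21:19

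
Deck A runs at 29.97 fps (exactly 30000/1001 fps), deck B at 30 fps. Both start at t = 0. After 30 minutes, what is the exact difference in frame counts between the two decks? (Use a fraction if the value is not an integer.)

30 min = 1800 s.
A emits 30000/1001 × 1800 = 54000000/1001 frames; B emits 30 × 1800 = 54000.
Difference = 54000/1001 frames (≈ 53.9461); B is ahead of A.

54000/1001 frames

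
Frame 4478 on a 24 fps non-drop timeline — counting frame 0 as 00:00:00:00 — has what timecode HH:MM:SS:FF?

4478 ÷ 24 = 186 full seconds, remainder 14 frames.
186 s = 0 h 3 min 6 s.
Timecode: 00:03:06:14.

00:03:06:14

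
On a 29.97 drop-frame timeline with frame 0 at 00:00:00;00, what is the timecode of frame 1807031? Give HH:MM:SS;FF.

16:44:54;19

Ten DF minutes hold 17982 frames, so frame 1807031 lies in block 100 (frames 1798200–1816181) with 8831 frames into that block.
The block's first minute is 1800 frames and the rest 1798 each; 8831 frames reaches minute 4, so 100 × 18 + 4 × 2 = 1808 labels have been skipped so far.
Adding those back, label number 1807031 + 1808 = 1808839 at 30 labels/s is 60294 s + 19 f = 16 h 44 min 54 s frame 19, i.e. 16:44:54;19.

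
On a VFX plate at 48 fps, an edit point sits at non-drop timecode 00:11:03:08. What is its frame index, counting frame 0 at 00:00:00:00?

31832

Total seconds to the label: (0 × 3600 + 11 × 60 + 3) = 663.
Frame index = 663 × 48 + 8 = 31832.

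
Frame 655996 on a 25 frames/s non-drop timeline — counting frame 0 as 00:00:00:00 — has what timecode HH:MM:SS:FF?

07:17:19:21

655996 ÷ 25 = 26239 full seconds, remainder 21 frames.
26239 s = 7 h 17 min 19 s.
Timecode: 07:17:19:21.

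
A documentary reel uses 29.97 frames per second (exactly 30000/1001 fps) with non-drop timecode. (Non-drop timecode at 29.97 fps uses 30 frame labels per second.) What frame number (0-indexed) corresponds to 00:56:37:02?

frame 101912

Total seconds to the label: (0 × 3600 + 56 × 60 + 37) = 3397.
Frame index = 3397 × 30 + 2 = 101912.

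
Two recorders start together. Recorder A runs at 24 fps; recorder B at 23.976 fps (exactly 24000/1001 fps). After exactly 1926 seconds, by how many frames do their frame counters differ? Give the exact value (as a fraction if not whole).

A emits 24 × 1926 = 46224 frames; B emits 24000/1001 × 1926 = 46224000/1001.
Difference = 46224/1001 frames (≈ 46.1778); B is behind A.

46224/1001 frames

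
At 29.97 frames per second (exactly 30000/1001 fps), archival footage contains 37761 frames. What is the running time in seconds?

1259.9587 seconds

Running time = 37761 / (30000/1001) = 1259.9587 s.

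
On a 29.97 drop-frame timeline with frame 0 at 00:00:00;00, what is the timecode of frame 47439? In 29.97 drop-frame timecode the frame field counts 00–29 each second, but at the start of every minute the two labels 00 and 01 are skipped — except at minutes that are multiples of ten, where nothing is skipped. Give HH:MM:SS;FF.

00:26:22;27

Ten DF minutes hold 17982 frames, so frame 47439 lies in block 2 (frames 35964–53945) with 11475 frames into that block.
The block's first minute is 1800 frames and the rest 1798 each; 11475 frames reaches minute 6, so 2 × 18 + 6 × 2 = 48 labels have been skipped so far.
Adding those back, label number 47439 + 48 = 47487 at 30 labels/s is 1582 s + 27 f = 0 h 26 min 22 s frame 27, i.e. 00:26:22;27.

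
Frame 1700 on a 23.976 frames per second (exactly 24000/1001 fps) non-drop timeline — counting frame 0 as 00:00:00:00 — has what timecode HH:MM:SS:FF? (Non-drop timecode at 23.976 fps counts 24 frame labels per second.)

00:01:10:20

1700 ÷ 24 = 70 full seconds, remainder 20 frames.
70 s = 0 h 1 min 10 s.
Timecode: 00:01:10:20.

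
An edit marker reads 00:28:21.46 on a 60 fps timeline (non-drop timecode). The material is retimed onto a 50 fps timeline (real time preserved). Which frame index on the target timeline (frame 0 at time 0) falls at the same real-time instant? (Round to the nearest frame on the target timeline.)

frame 85088

Source frame index: (0×3600 + 28×60 + 21) × 60 + 46 = 102106.
Real time: 102106 / (60) = 51053/30 s.
Target frame: (51053/30) × (50) = 255265/3 ≈ 85088.333 → 85088.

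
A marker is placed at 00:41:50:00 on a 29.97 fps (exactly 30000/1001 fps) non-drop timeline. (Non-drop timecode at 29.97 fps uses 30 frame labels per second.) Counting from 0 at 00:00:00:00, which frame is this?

75300

Total seconds to the label: (0 × 3600 + 41 × 60 + 50) = 2510.
Frame index = 2510 × 30 + 0 = 75300.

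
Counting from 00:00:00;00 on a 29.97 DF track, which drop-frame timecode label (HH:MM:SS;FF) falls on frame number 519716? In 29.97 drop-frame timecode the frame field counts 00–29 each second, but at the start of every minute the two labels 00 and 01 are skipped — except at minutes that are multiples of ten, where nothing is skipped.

04:49:01;08

Ten DF minutes hold 17982 frames, so frame 519716 lies in block 28 (frames 503496–521477) with 16220 frames into that block.
The block's first minute is 1800 frames and the rest 1798 each; 16220 frames reaches minute 9, so 28 × 18 + 9 × 2 = 522 labels have been skipped so far.
Adding those back, label number 519716 + 522 = 520238 at 30 labels/s is 17341 s + 8 f = 4 h 49 min 1 s frame 8, i.e. 04:49:01;08.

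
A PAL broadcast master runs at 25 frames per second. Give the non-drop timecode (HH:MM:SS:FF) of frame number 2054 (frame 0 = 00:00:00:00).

2054 ÷ 25 = 82 full seconds, remainder 4 frames.
82 s = 0 h 1 min 22 s.
Timecode: 00:01:22:04.

00:01:22:04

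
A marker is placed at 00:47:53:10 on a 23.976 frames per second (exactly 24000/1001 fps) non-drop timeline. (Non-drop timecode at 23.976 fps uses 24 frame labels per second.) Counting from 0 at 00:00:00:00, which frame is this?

68962

Total seconds to the label: (0 × 3600 + 47 × 60 + 53) = 2873.
Frame index = 2873 × 24 + 10 = 68962.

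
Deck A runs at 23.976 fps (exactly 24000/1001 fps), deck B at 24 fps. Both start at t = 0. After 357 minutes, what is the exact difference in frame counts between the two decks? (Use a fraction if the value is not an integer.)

73440/143 frames

357 min = 21420 s.
A emits 24000/1001 × 21420 = 73440000/143 frames; B emits 24 × 21420 = 514080.
Difference = 73440/143 frames (≈ 513.5664); B is ahead of A.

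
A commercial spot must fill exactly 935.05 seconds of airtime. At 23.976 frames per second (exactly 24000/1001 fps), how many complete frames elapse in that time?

Frames = 935.05 × 24000/1001 = 22441200/1001 ≈ 22418.7812.
Complete frames: 22418.

22418 frames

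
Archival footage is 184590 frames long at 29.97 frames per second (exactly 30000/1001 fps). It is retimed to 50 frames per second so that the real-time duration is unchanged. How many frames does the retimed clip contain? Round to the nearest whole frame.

307958 frames

Frames at target rate = 184590 × (50) / (30000/1001) = 6159153/20 ≈ 307957.650.
Nearest whole frame: 307958.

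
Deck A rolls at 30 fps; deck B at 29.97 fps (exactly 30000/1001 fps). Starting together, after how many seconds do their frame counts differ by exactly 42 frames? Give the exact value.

The gap grows by |30000/1001 − 30| = 30/1001 frames per second.
Time for a 42-frame gap: 42 ÷ (30/1001) = 1401.4 s.

1401.4 seconds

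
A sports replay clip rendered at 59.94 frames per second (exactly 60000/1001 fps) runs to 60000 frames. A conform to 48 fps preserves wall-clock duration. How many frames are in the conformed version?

48048 frames

Target frames = source frames × (target rate / source rate) = 60000 × (48)/(60000/1001) = 60000 × 1001/1250 = 48048.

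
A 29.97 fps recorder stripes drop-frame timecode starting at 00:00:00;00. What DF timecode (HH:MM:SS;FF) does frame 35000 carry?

00:19:27;26

Ten DF minutes hold 17982 frames, so frame 35000 lies in block 1 (frames 17982–35963) with 17018 frames into that block.
The block's first minute is 1800 frames and the rest 1798 each; 17018 frames reaches minute 9, so 1 × 18 + 9 × 2 = 36 labels have been skipped so far.
Adding those back, label number 35000 + 36 = 35036 at 30 labels/s is 1167 s + 26 f = 0 h 19 min 27 s frame 26, i.e. 00:19:27;26.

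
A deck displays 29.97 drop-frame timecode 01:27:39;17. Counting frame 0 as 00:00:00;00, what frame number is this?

157629

Complete 10-minute blocks: 8, each 17982 frames → 143856.
Remaining 7 whole minutes in the current block: 1800 + 6 × 1798 = 12588 frames.
Within the current minute: 39 × 30 + 17 − 2 = 1185 (labels ;00/;01 skipped at this minute). Total = 143856 + 12588 + 1185 = 157629.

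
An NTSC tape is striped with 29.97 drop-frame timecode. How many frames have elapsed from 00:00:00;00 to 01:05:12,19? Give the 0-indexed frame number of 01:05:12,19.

As if non-drop at 30 labels/s: (1 × 3600 + 5 × 60 + 12) × 30 + 19 = 117379.
Minute boundaries passed: 65; those not divisible by 10: 65 − 6 = 59; dropped labels = 2 × 59 = 118.
Actual frame index = 117379 − 118 = 117261.

117261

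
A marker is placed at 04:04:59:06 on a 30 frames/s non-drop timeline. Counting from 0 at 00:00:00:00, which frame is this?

frame 440976

Total seconds to the label: (4 × 3600 + 4 × 60 + 59) = 14699.
Frame index = 14699 × 30 + 6 = 440976.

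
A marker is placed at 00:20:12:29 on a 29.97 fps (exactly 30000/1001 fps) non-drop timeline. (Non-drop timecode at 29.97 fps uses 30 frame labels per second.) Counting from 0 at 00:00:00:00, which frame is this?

frame 36389

Total seconds to the label: (0 × 3600 + 20 × 60 + 12) = 1212.
Frame index = 1212 × 30 + 29 = 36389.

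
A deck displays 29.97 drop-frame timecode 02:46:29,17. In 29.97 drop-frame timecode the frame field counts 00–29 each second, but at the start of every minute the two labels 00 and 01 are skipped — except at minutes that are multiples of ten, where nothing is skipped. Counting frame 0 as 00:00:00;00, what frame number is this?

Complete 10-minute blocks: 16, each 17982 frames → 287712.
Remaining 6 whole minutes in the current block: 1800 + 5 × 1798 = 10790 frames.
Within the current minute: 29 × 30 + 17 − 2 = 885 (labels ;00/;01 skipped at this minute). Total = 287712 + 10790 + 885 = 299387.

299387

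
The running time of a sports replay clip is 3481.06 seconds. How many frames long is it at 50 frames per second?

Frames = 3481.06 × 50 = 174053.

174053 frames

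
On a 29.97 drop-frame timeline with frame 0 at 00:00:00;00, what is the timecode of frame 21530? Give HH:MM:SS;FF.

00:11:58;10

Each 10-minute DF block holds 10 × 60 × 30 − 9 × 2 = 17982 frames. 21530 ÷ 17982 → 1 full block, remainder 3548.
Within the partial block the first minute is 1800 frames and each further minute 1798, so 1 further minute boundary passed. Total skipped labels = 18 × 1 + 2 × 1 = 20.
Non-drop label index = 21530 + 20 = 21550; at 30 labels/s that is 00:11:58:10, i.e. DF 00:11:58;10.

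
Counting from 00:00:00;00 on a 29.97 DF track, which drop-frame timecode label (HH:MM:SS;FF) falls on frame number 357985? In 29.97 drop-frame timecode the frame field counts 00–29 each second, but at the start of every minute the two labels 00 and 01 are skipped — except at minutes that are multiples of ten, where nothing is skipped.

03:19:04;25

Ten DF minutes hold 17982 frames, so frame 357985 lies in block 19 (frames 341658–359639) with 16327 frames into that block.
The block's first minute is 1800 frames and the rest 1798 each; 16327 frames reaches minute 9, so 19 × 18 + 9 × 2 = 360 labels have been skipped so far.
Adding those back, label number 357985 + 360 = 358345 at 30 labels/s is 11944 s + 25 f = 3 h 19 min 4 s frame 25, i.e. 03:19:04;25.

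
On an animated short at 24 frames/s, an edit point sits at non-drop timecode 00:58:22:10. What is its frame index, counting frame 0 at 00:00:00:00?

Total seconds to the label: (0 × 3600 + 58 × 60 + 22) = 3502.
Frame index = 3502 × 24 + 10 = 84058.

84058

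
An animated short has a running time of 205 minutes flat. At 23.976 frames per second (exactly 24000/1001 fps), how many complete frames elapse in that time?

294905 frames

205 min = 12300 s.
Frames = 12300 × 24000/1001 = 295200000/1001 ≈ 294905.0949.
Complete frames: 294905.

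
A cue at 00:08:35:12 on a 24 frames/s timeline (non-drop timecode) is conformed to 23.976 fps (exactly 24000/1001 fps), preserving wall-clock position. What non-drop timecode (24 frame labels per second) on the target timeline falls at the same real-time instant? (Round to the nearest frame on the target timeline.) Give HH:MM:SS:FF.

00:08:35:00

Source frame index: (0×3600 + 8×60 + 35) × 24 + 12 = 12372.
Real time: 12372 / (24) = 1031/2 s.
Target frame: (1031/2) × (24000/1001) = 12372000/1001 ≈ 12359.640 → 12360.
At 24 labels/s: frame 12360 → 00:08:35:00.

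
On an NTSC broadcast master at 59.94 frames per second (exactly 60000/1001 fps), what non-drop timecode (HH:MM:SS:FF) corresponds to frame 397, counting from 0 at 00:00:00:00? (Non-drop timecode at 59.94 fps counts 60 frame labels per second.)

00:00:06:37

397 ÷ 60 = 6 full seconds, remainder 37 frames.
6 s = 0 h 0 min 6 s.
Timecode: 00:00:06:37.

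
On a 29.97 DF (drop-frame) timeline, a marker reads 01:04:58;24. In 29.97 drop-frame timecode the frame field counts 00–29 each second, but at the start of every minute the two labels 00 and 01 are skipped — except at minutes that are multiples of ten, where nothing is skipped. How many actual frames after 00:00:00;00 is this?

116848

Complete 10-minute blocks: 6, each 17982 frames → 107892.
Remaining 4 whole minutes in the current block: 1800 + 3 × 1798 = 7194 frames.
Within the current minute: 58 × 30 + 24 − 2 = 1762 (labels ;00/;01 skipped at this minute). Total = 107892 + 7194 + 1762 = 116848.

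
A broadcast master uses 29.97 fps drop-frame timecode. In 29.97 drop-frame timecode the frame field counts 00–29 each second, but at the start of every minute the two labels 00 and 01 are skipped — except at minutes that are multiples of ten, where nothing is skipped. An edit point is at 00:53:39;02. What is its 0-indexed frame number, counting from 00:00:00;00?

Complete 10-minute blocks: 5, each 17982 frames → 89910.
Remaining 3 whole minutes in the current block: 1800 + 2 × 1798 = 5396 frames.
Within the current minute: 39 × 30 + 2 − 2 = 1170 (labels ;00/;01 skipped at this minute). Total = 89910 + 5396 + 1170 = 96476.

96476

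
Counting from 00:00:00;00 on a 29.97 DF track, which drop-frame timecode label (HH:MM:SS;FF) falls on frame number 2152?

Each 10-minute DF block holds 10 × 60 × 30 − 9 × 2 = 17982 frames. 2152 ÷ 17982 → 0 full blocks, remainder 2152.
Within the partial block the first minute is 1800 frames and each further minute 1798, so 1 further minute boundary passed. Total skipped labels = 18 × 0 + 2 × 1 = 2.
Non-drop label index = 2152 + 2 = 2154; at 30 labels/s that is 00:01:11:24, i.e. DF 00:01:11;24.

00:01:11;24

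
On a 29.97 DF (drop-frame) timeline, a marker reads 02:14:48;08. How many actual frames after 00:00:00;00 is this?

242406

As if non-drop at 30 labels/s: (2 × 3600 + 14 × 60 + 48) × 30 + 8 = 242648.
Minute boundaries passed: 134; those not divisible by 10: 134 − 13 = 121; dropped labels = 2 × 121 = 242.
Actual frame index = 242648 − 242 = 242406.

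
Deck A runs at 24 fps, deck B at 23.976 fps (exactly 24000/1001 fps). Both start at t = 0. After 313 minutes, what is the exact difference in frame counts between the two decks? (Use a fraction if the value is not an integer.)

313 min = 18780 s.
A emits 24 × 18780 = 450720 frames; B emits 24000/1001 × 18780 = 450720000/1001.
Difference = 450720/1001 frames (≈ 450.2697); B is behind A.

450720/1001 frames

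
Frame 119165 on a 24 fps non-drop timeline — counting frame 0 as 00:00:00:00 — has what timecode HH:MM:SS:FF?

01:22:45:05

119165 ÷ 24 = 4965 full seconds, remainder 5 frames.
4965 s = 1 h 22 min 45 s.
Timecode: 01:22:45:05.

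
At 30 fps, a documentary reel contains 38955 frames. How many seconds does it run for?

1298.5 seconds

Running time = 38955 / (30) = 1298.5 s.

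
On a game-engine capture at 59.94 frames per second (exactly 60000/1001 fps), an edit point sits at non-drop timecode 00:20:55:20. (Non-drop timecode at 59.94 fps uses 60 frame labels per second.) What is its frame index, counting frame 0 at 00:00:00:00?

Total seconds to the label: (0 × 3600 + 20 × 60 + 55) = 1255.
Frame index = 1255 × 60 + 20 = 75320.

75320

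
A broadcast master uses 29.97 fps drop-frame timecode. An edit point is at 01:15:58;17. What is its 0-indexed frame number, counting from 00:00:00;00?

136621

Complete 10-minute blocks: 7, each 17982 frames → 125874.
Remaining 5 whole minutes in the current block: 1800 + 4 × 1798 = 8992 frames.
Within the current minute: 58 × 30 + 17 − 2 = 1755 (labels ;00/;01 skipped at this minute). Total = 125874 + 8992 + 1755 = 136621.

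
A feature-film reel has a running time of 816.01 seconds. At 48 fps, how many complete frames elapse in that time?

39168 frames

Frames = 816.01 × 48 = 979212/25 ≈ 39168.4800.
Complete frames: 39168.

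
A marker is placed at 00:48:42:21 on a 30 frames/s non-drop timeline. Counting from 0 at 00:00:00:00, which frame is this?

frame 87681

Total seconds to the label: (0 × 3600 + 48 × 60 + 42) = 2922.
Frame index = 2922 × 30 + 21 = 87681.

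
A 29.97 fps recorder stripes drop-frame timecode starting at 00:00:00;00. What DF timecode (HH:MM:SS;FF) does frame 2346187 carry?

Ten DF minutes hold 17982 frames, so frame 2346187 lies in block 130 (frames 2337660–2355641) with 8527 frames into that block.
The block's first minute is 1800 frames and the rest 1798 each; 8527 frames reaches minute 4, so 130 × 18 + 4 × 2 = 2348 labels have been skipped so far.
Adding those back, label number 2346187 + 2348 = 2348535 at 30 labels/s is 78284 s + 15 f = 21 h 44 min 44 s frame 15, i.e. 21:44:44;15.

21:44:44;15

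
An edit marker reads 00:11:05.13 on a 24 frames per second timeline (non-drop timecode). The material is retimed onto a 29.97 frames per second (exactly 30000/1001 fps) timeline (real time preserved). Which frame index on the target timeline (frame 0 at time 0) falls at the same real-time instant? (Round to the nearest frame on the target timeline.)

frame 19946

Source frame index: (0×3600 + 11×60 + 5) × 24 + 13 = 15973.
Real time: 15973 / (24) = 15973/24 s.
Target frame: (15973/24) × (30000/1001) = 19966250/1001 ≈ 19946.304 → 19946.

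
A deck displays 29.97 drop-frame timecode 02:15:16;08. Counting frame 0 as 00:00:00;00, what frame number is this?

Complete 10-minute blocks: 13, each 17982 frames → 233766.
Remaining 5 whole minutes in the current block: 1800 + 4 × 1798 = 8992 frames.
Within the current minute: 16 × 30 + 8 − 2 = 486 (labels ;00/;01 skipped at this minute). Total = 233766 + 8992 + 486 = 243244.

243244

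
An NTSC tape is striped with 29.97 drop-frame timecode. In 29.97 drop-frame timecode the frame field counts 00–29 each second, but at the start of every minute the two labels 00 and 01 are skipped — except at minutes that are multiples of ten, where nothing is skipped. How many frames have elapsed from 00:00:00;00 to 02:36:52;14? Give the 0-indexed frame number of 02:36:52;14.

Complete 10-minute blocks: 15, each 17982 frames → 269730.
Remaining 6 whole minutes in the current block: 1800 + 5 × 1798 = 10790 frames.
Within the current minute: 52 × 30 + 14 − 2 = 1572 (labels ;00/;01 skipped at this minute). Total = 269730 + 10790 + 1572 = 282092.

282092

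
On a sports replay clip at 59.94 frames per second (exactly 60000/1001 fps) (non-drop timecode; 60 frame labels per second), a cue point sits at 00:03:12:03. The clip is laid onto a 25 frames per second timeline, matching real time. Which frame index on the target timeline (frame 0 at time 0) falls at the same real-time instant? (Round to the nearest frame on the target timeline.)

Source frame index: (0×3600 + 3×60 + 12) × 60 + 3 = 11523.
Real time: 11523 / (60000/1001) = 3844841/20000 s.
Target frame: (3844841/20000) × (25) = 3844841/800 ≈ 4806.051 → 4806.

frame 4806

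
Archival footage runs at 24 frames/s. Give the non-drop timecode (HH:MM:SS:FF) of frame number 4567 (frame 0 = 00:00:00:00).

4567 ÷ 24 = 190 full seconds, remainder 7 frames.
190 s = 0 h 3 min 10 s.
Timecode: 00:03:10:07.

00:03:10:07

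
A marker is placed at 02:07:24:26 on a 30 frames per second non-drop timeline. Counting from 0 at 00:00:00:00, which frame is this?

229346

Total seconds to the label: (2 × 3600 + 7 × 60 + 24) = 7644.
Frame index = 7644 × 30 + 26 = 229346.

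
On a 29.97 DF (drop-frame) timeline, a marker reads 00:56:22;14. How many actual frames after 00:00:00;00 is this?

101372

As if non-drop at 30 labels/s: (0 × 3600 + 56 × 60 + 22) × 30 + 14 = 101474.
Minute boundaries passed: 56; those not divisible by 10: 56 − 5 = 51; dropped labels = 2 × 51 = 102.
Actual frame index = 101474 − 102 = 101372.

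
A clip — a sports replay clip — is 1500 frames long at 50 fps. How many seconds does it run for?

Running time = 1500 / (50) = 30 s.

30 seconds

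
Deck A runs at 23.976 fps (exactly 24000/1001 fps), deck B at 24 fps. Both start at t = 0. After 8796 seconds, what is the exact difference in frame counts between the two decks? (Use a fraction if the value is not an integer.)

211104/1001 frames

A emits 24000/1001 × 8796 = 211104000/1001 frames; B emits 24 × 8796 = 211104.
Difference = 211104/1001 frames (≈ 210.8931); B is ahead of A.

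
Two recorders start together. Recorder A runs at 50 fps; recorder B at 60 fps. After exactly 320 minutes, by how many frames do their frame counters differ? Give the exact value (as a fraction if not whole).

320 min = 19200 s.
A emits 50 × 19200 = 960000 frames; B emits 60 × 19200 = 1152000.
Difference = 192000 frames; B is ahead of A.

192000 frames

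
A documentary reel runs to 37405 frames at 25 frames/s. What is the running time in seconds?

1496.2 seconds

Running time = 37405 / (25) = 1496.2 s.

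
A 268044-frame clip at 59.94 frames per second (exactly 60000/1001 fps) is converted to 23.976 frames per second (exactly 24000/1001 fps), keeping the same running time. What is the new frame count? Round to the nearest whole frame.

107218 frames

Frames at target rate = 268044 × (24000/1001) / (60000/1001) = 536088/5 ≈ 107217.600.
Nearest whole frame: 107218.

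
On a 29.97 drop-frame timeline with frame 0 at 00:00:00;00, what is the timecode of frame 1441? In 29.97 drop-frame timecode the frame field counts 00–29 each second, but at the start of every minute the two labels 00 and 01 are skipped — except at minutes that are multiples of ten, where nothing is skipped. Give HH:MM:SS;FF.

00:00:48;01

Each 10-minute DF block holds 10 × 60 × 30 − 9 × 2 = 17982 frames. 1441 ÷ 17982 → 0 full blocks, remainder 1441.
Within the partial block the first minute is 1800 frames and each further minute 1798, so 0 further minute boundaries passed. Total skipped labels = 18 × 0 + 2 × 0 = 0.
Non-drop label index = 1441 + 0 = 1441; at 30 labels/s that is 00:00:48:01, i.e. DF 00:00:48;01.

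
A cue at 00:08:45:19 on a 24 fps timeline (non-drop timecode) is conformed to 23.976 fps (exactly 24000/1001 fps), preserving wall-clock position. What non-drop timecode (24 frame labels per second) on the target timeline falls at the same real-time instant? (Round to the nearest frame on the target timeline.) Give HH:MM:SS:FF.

00:08:45:06

Source frame index: (0×3600 + 8×60 + 45) × 24 + 19 = 12619.
Real time: 12619 / (24) = 12619/24 s.
Target frame: (12619/24) × (24000/1001) = 12619000/1001 ≈ 12606.394 → 12606.
At 24 labels/s: frame 12606 → 00:08:45:06.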